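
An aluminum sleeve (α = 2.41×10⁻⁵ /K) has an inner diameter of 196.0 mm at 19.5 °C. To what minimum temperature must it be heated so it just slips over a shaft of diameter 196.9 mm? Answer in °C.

Required Δd = 196.9 − 196.0 = 0.9 mm
Δd = αd₀ΔT ⇒ ΔT = Δd/(αd₀) = 0.9 / (2.41×10⁻⁵ × 196.0) = 190.53 K
T_min = 19.5 + 190.53 = 210.03 °C

T = 210 °C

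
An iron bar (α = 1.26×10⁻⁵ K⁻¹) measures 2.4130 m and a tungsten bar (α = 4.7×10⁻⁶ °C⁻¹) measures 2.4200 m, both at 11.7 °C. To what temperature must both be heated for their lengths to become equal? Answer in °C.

L₁(1 + α₁ΔT) = L₂(1 + α₂ΔT) ⇒ ΔT = (L₂ − L₁)/(α₁L₁ − α₂L₂)
L₂ − L₁ = 2.4200 − 2.4130 = 7.00×10⁻³ m
α₁L₁ − α₂L₂ = 1.26×10⁻⁵×2.4130 − 4.7×10⁻⁶×2.4200 = 1.90298×10⁻⁵ m/K
ΔT = 7.00×10⁻³ / 1.90298×10⁻⁵ = 367.844 K
T = 11.7 + 367.844 = 379.544 °C

T = 379.5 °C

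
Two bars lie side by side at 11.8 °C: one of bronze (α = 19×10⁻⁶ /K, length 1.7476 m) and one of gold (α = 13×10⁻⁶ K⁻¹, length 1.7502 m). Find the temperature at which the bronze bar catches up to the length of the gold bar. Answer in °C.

T = 260.6 °C

L₁(1 + α₁ΔT) = L₂(1 + α₂ΔT) ⇒ ΔT = (L₂ − L₁)/(α₁L₁ − α₂L₂)
L₂ − L₁ = 1.7502 − 1.7476 = 2.60×10⁻³ m
α₁L₁ − α₂L₂ = 19×10⁻⁶×1.7476 − 13×10⁻⁶×1.7502 = 1.04518×10⁻⁵ m/K
ΔT = 2.60×10⁻³ / 1.04518×10⁻⁵ = 248.761 K
T = 11.8 + 248.761 = 260.561 °C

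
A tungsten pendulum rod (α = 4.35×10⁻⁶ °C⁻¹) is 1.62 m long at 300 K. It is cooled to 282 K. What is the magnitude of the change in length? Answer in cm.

ΔL = 0.0127 cm

|ΔT| = |282 − 300| = 18 K
ΔL = αL₀ΔT = (4.35×10⁻⁶)(1.62)(18) = 1.27×10⁻⁴ m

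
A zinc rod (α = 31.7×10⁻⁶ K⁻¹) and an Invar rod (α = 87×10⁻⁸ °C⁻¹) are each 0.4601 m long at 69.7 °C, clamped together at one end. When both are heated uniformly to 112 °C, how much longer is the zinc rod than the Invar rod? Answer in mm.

ΔT = 42.3 K
zinc: ΔL = 31.7×10⁻⁶ × 0.4601 m × 42.3 = 6.1695×10⁻⁴ m = 0.61695 mm
Invar: ΔL = 87×10⁻⁸ × 0.4601 m × 42.3 = 1.6932×10⁻⁵ m = 0.016932 mm
difference = 0.61695 − 0.016932 = 0.600018 mm

0.600 mm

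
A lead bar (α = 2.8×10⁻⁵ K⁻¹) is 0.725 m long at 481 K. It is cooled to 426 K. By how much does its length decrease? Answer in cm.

|ΔT| = |426 − 481| = 55 K
ΔL = αL₀ΔT = (2.8×10⁻⁵)(0.725)(55) = 1.12×10⁻³ m

ΔL = 0.112 cm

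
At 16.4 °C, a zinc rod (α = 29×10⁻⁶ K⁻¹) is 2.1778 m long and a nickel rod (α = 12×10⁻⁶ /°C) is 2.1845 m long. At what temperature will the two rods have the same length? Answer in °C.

T = 197.8 °C

L₁(1 + α₁ΔT) = L₂(1 + α₂ΔT) ⇒ ΔT = (L₂ − L₁)/(α₁L₁ − α₂L₂)
L₂ − L₁ = 2.1845 − 2.1778 = 6.70×10⁻³ m
α₁L₁ − α₂L₂ = 29×10⁻⁶×2.1778 − 12×10⁻⁶×2.1845 = 3.69422×10⁻⁵ m/K
ΔT = 6.70×10⁻³ / 3.69422×10⁻⁵ = 181.364 K
T = 16.4 + 181.364 = 197.764 °C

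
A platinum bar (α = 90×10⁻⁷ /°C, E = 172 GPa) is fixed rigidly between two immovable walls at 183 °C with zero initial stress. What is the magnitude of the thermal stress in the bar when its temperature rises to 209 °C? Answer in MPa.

Fully constrained: the free strain ε = αΔT is blocked, so σ = Eε = EαΔT.
|ΔT| = 26 K
σ = 172×10⁹ × 90×10⁻⁷ × 26 = 4.02×10⁷ Pa

σ = 40.2 MPa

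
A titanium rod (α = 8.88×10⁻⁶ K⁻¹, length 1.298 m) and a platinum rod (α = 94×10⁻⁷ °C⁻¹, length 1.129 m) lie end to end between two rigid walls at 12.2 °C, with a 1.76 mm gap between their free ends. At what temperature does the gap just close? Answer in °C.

T = 91.7 °C

α₁L₁ = 1.152624×10⁻⁵ m/K, α₂L₂ = 1.06126×10⁻⁵ m/K → total 2.213884×10⁻⁵ m/K
ΔT = g/(α₁L₁+α₂L₂) = 1.76×10⁻³ / 2.213884×10⁻⁵ = 79.498 K
T = 12.2 + 79.498 = 91.698 °C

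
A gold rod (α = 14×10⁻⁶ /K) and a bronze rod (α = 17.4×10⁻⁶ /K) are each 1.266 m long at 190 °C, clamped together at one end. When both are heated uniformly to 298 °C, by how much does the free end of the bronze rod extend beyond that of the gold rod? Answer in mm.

0.465 mm

ΔT = 108 K
gold: ΔL = 14×10⁻⁶ × 1.266 m × 108 = 1.9142×10⁻³ m = 1.9142 mm
bronze: ΔL = 17.4×10⁻⁶ × 1.266 m × 108 = 2.3791×10⁻³ m = 2.3791 mm
difference = 2.3791 − 1.9142 = 0.4649 mm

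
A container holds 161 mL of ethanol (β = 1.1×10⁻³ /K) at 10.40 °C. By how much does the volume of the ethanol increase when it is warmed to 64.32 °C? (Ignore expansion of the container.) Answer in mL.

|ΔT| = |64.32 − 10.40| = 53.92 K
ΔV = βV₀ΔT = (1.1×10⁻³)(161)(53.92) = 9.55 mL

ΔV = 9.55 mL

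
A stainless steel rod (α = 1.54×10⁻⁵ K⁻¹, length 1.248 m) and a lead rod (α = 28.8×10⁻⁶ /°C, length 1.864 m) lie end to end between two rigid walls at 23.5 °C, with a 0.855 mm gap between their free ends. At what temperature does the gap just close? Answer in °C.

α₁L₁ = 1.92192×10⁻⁵ m/K, α₂L₂ = 5.36832×10⁻⁵ m/K → total 7.29024×10⁻⁵ m/K
ΔT = g/(α₁L₁+α₂L₂) = 8.55×10⁻⁴ / 7.29024×10⁻⁵ = 11.728 K
T = 23.5 + 11.728 = 35.228 °C

T = 35.2 °C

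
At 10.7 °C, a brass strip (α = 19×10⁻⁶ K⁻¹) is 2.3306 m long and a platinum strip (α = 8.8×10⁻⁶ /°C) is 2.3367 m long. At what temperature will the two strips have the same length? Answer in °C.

T = 267.9 °C

Equal length when α₁L₁ΔT − α₂L₂ΔT = L₂ − L₁ = 6.10×10⁻³ m
α₁L₁ = 4.42814×10⁻⁵, α₂L₂ = 2.056296×10⁻⁵ → Δ(αL) = 2.371844×10⁻⁵ m/K
ΔT = 6.10×10⁻³ / 2.371844×10⁻⁵ = 257.184 K, so T = 10.7 + 257.184 = 267.884 °C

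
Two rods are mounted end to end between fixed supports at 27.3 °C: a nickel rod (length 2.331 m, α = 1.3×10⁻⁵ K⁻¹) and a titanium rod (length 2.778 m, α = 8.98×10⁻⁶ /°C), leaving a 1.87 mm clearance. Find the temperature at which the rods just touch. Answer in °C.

α₁L₁ = 3.0303×10⁻⁵ m/K, α₂L₂ = 2.494644×10⁻⁵ m/K → total 5.524944×10⁻⁵ m/K
ΔT = g/(α₁L₁+α₂L₂) = 1.87×10⁻³ / 5.524944×10⁻⁵ = 33.846 K
T = 27.3 + 33.846 = 61.146 °C

T = 61.1 °C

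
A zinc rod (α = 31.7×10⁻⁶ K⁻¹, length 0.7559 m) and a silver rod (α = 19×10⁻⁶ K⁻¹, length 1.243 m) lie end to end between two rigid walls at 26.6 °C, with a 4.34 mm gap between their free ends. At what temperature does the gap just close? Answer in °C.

α₁L₁ = 2.396203×10⁻⁵ m/K, α₂L₂ = 2.3617×10⁻⁵ m/K → total 4.757903×10⁻⁵ m/K
ΔT = g/(α₁L₁+α₂L₂) = 4.34×10⁻³ / 4.757903×10⁻⁵ = 91.22 K
T = 26.6 + 91.22 = 117.82 °C

T = 118 °C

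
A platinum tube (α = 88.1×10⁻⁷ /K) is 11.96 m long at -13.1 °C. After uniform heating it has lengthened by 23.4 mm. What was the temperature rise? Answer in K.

ΔL = αL₀ΔT ⇒ ΔT = ΔL / (αL₀)
ΔT = 23.4×10⁻³ m / (88.1×10⁻⁷ × 11.96 m) = 222.08 K

ΔT = 222 K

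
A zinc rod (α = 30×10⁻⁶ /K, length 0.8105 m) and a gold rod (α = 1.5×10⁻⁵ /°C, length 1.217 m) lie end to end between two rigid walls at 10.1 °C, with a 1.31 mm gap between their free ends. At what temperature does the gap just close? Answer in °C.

Gap closes when ΔL₁ + ΔL₂ = 1.31 mm = 1.31×10⁻³ m
(α₁L₁ + α₂L₂)ΔT = g
α₁L₁ + α₂L₂ = 30×10⁻⁶×0.8105 + 1.5×10⁻⁵×1.217 = 4.257×10⁻⁵ m/K
ΔT = 1.31×10⁻³ / 4.257×10⁻⁵ = 30.773 K
T = 10.1 + 30.773 = 40.873 °C

T = 40.9 °C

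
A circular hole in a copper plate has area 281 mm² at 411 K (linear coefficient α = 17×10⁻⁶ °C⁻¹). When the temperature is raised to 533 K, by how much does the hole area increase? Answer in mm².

Area coefficient ≈ 2α; |ΔT| = 122 K
ΔA = 2αA₀ΔT = 2(17×10⁻⁶)(281)(122) = 1.17 mm²

ΔA = 1.17 mm²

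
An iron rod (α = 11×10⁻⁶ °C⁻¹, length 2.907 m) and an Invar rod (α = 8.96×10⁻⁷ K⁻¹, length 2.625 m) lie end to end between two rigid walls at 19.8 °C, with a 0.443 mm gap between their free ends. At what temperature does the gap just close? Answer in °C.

T = 32.7 °C

Gap closes when ΔL₁ + ΔL₂ = 0.443 mm = 4.43×10⁻⁴ m
(α₁L₁ + α₂L₂)ΔT = g
α₁L₁ + α₂L₂ = 11×10⁻⁶×2.907 + 8.96×10⁻⁷×2.625 = 3.4329×10⁻⁵ m/K
ΔT = 4.43×10⁻⁴ / 3.4329×10⁻⁵ = 12.905 K
T = 19.8 + 12.905 = 32.705 °C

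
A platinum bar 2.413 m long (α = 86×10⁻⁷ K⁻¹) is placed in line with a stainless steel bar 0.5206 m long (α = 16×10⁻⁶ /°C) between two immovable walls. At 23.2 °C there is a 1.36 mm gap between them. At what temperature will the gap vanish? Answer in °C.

T = 70.0 °C

α₁L₁ = 2.07518×10⁻⁵ m/K, α₂L₂ = 8.3296×10⁻⁶ m/K → total 2.90814×10⁻⁵ m/K
ΔT = g/(α₁L₁+α₂L₂) = 1.36×10⁻³ / 2.90814×10⁻⁵ = 46.765 K
T = 23.2 + 46.765 = 69.965 °C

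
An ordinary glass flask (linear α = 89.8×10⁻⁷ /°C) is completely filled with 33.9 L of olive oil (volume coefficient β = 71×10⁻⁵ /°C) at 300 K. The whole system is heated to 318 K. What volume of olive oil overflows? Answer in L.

The flask also expands: β_container ≈ 3α = 2.694×10⁻⁵ /K
Net overflow = V₀(β_liq − 3α_cont)ΔT
β − 3α = 7.10×10⁻⁴ − 2.694×10⁻⁵ = 6.8306×10⁻⁴ /K; ΔT = 18 K
ΔV = 33.9 × 6.8306×10⁻⁴ × 18 = 0.417 L

0.417 L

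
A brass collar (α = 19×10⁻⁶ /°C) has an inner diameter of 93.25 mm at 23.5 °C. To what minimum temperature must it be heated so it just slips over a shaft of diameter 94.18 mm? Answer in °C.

T = 548 °C

Required Δd = 94.18 − 93.25 = 0.93 mm
Δd = αd₀ΔT ⇒ ΔT = Δd/(αd₀) = 0.93 / (19×10⁻⁶ × 93.25) = 524.90 K
T_min = 23.5 + 524.90 = 548.40 °C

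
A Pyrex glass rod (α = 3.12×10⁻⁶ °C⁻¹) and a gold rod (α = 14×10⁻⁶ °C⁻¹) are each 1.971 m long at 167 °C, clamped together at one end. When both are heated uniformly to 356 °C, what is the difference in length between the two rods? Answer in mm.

4.05 mm

ΔT = 189 K
Pyrex glass: ΔL = 3.12×10⁻⁶ × 1.971 m × 189 = 1.1623×10⁻³ m = 1.1623 mm
gold: ΔL = 14×10⁻⁶ × 1.971 m × 189 = 5.2153×10⁻³ m = 5.2153 mm
difference = 5.2153 − 1.1623 = 4.0530 mm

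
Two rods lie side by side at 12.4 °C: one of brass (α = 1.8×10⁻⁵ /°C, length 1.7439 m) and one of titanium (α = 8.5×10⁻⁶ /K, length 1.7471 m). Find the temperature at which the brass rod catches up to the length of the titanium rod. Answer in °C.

Equal length when α₁L₁ΔT − α₂L₂ΔT = L₂ − L₁ = 3.20×10⁻³ m
α₁L₁ = 3.13902×10⁻⁵, α₂L₂ = 1.485035×10⁻⁵ → Δ(αL) = 1.653985×10⁻⁵ m/K
ΔT = 3.20×10⁻³ / 1.653985×10⁻⁵ = 193.472 K, so T = 12.4 + 193.472 = 205.872 °C

T = 205.9 °C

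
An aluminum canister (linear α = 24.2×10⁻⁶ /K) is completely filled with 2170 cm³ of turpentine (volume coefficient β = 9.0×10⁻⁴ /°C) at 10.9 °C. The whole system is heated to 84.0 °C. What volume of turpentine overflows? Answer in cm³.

131 cm³

The canister also expands: β_container ≈ 3α = 7.26×10⁻⁵ /K
Net overflow = V₀(β_liq − 3α_cont)ΔT
β − 3α = 9.00×10⁻⁴ − 7.26×10⁻⁵ = 8.274×10⁻⁴ /K; ΔT = 73.1 K
ΔV = 2170 × 8.274×10⁻⁴ × 73.1 = 131 cm³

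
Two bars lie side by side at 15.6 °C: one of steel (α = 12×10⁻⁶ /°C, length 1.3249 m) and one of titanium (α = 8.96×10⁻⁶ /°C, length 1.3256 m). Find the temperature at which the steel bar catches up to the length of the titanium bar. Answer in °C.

Equal length when α₁L₁ΔT − α₂L₂ΔT = L₂ − L₁ = 7.00×10⁻⁴ m
α₁L₁ = 1.58988×10⁻⁵, α₂L₂ = 1.1877376×10⁻⁵ → Δ(αL) = 4.021424×10⁻⁶ m/K
ΔT = 7.00×10⁻⁴ / 4.021424×10⁻⁶ = 174.068 K, so T = 15.6 + 174.068 = 189.668 °C

T = 189.7 °C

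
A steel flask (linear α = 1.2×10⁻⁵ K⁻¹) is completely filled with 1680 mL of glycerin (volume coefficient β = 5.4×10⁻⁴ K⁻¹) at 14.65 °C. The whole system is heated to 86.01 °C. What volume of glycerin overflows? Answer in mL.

60.4 mL

The flask also expands: β_container ≈ 3α = 3.6×10⁻⁵ /K
Net overflow = V₀(β_liq − 3α_cont)ΔT
β − 3α = 5.40×10⁻⁴ − 3.6×10⁻⁵ = 5.04×10⁻⁴ /K; ΔT = 71.36 K
ΔV = 1680 × 5.04×10⁻⁴ × 71.36 = 60.4 mL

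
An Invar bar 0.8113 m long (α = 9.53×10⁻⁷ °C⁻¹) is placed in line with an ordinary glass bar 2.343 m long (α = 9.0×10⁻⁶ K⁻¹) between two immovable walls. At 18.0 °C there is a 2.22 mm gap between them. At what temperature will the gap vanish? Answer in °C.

Gap closes when ΔL₁ + ΔL₂ = 2.22 mm = 2.22×10⁻³ m
(α₁L₁ + α₂L₂)ΔT = g
α₁L₁ + α₂L₂ = 9.53×10⁻⁷×0.8113 + 9.0×10⁻⁶×2.343 = 2.18601689×10⁻⁵ m/K
ΔT = 2.22×10⁻³ / 2.18601689×10⁻⁵ = 101.55 K
T = 18.0 + 101.55 = 119.55 °C

T = 120 °C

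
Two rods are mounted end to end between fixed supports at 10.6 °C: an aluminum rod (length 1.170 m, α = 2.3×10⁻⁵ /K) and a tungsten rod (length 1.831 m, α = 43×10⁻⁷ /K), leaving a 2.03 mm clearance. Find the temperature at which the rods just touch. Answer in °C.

T = 69.0 °C

α₁L₁ = 2.691×10⁻⁵ m/K, α₂L₂ = 7.8733×10⁻⁶ m/K → total 3.47833×10⁻⁵ m/K
ΔT = g/(α₁L₁+α₂L₂) = 2.03×10⁻³ / 3.47833×10⁻⁵ = 58.361 K
T = 10.6 + 58.361 = 68.961 °C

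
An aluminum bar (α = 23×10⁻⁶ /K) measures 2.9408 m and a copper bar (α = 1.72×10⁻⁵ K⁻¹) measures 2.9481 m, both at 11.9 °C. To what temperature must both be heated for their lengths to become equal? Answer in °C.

Equal length when α₁L₁ΔT − α₂L₂ΔT = L₂ − L₁ = 7.30×10⁻³ m
α₁L₁ = 6.76384×10⁻⁵, α₂L₂ = 5.070732×10⁻⁵ → Δ(αL) = 1.693108×10⁻⁵ m/K
ΔT = 7.30×10⁻³ / 1.693108×10⁻⁵ = 431.160 K, so T = 11.9 + 431.160 = 443.060 °C

T = 443.1 °C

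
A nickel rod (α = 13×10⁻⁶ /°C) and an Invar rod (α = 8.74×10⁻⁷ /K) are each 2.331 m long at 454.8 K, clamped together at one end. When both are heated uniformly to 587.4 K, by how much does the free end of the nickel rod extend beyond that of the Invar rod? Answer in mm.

ΔT = 132.6 K
nickel: ΔL = 13×10⁻⁶ × 2.331 m × 132.6 = 4.0182×10⁻³ m = 4.0182 mm
Invar: ΔL = 8.74×10⁻⁷ × 2.331 m × 132.6 = 2.7015×10⁻⁴ m = 0.27015 mm
difference = 4.0182 − 0.27015 = 3.74805 mm

3.75 mm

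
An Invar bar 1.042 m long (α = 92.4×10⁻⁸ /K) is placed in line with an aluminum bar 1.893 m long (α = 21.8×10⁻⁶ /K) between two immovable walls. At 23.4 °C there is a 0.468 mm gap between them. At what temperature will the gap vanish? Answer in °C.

T = 34.5 °C

α₁L₁ = 9.62808×10⁻⁷ m/K, α₂L₂ = 4.12674×10⁻⁵ m/K → total 4.2230208×10⁻⁵ m/K
ΔT = g/(α₁L₁+α₂L₂) = 4.68×10⁻⁴ / 4.2230208×10⁻⁵ = 11.082 K
T = 23.4 + 11.082 = 34.482 °C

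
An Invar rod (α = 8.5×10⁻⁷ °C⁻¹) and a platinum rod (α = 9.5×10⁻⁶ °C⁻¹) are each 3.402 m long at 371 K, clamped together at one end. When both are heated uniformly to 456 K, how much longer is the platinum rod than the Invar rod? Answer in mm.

2.50 mm

ΔT = 85 K
Invar: ΔL = 8.5×10⁻⁷ × 3.402 m × 85 = 2.4579×10⁻⁴ m = 0.24579 mm
platinum: ΔL = 9.5×10⁻⁶ × 3.402 m × 85 = 2.7471×10⁻³ m = 2.7471 mm
difference = 2.7471 − 0.24579 = 2.50131 mm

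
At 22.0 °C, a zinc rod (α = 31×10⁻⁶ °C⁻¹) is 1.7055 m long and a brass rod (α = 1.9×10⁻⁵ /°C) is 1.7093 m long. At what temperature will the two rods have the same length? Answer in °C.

T = 208.3 °C

Equal length when α₁L₁ΔT − α₂L₂ΔT = L₂ − L₁ = 3.80×10⁻³ m
α₁L₁ = 5.28705×10⁻⁵, α₂L₂ = 3.24767×10⁻⁵ → Δ(αL) = 2.03938×10⁻⁵ m/K
ΔT = 3.80×10⁻³ / 2.03938×10⁻⁵ = 186.331 K, so T = 22.0 + 186.331 = 208.331 °C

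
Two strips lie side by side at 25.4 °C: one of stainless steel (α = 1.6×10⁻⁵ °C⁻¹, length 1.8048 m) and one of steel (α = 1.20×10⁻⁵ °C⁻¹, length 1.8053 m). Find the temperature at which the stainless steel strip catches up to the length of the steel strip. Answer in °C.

T = 94.72 °C

Equal length when α₁L₁ΔT − α₂L₂ΔT = L₂ − L₁ = 5.00×10⁻⁴ m
α₁L₁ = 2.88768×10⁻⁵, α₂L₂ = 2.16636×10⁻⁵ → Δ(αL) = 7.2132×10⁻⁶ m/K
ΔT = 5.00×10⁻⁴ / 7.2132×10⁻⁶ = 69.3174 K, so T = 25.4 + 69.3174 = 94.7174 °C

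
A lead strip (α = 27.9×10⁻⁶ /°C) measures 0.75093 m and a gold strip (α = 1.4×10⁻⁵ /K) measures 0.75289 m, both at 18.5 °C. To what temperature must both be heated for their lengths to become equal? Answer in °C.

T = 206.8 °C

L₁(1 + α₁ΔT) = L₂(1 + α₂ΔT) ⇒ ΔT = (L₂ − L₁)/(α₁L₁ − α₂L₂)
L₂ − L₁ = 0.75289 − 0.75093 = 1.96×10⁻³ m
α₁L₁ − α₂L₂ = 27.9×10⁻⁶×0.75093 − 1.4×10⁻⁵×0.75289 = 1.0410487×10⁻⁵ m/K
ΔT = 1.96×10⁻³ / 1.0410487×10⁻⁵ = 188.272 K
T = 18.5 + 188.272 = 206.772 °C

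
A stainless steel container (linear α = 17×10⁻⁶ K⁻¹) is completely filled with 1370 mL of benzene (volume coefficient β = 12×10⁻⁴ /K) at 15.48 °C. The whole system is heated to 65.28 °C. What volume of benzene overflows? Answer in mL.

78.4 mL

The container also expands: β_container ≈ 3α = 5.1×10⁻⁵ /K
Net overflow = V₀(β_liq − 3α_cont)ΔT
β − 3α = 1.20×10⁻³ − 5.1×10⁻⁵ = 1.149×10⁻³ /K; ΔT = 49.80 K
ΔV = 1370 × 1.149×10⁻³ × 49.80 = 78.4 mL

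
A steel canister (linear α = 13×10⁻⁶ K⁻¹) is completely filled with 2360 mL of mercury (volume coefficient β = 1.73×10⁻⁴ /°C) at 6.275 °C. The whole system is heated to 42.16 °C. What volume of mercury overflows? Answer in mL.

The canister also expands: β_container ≈ 3α = 3.9×10⁻⁵ /K
Net overflow = V₀(β_liq − 3α_cont)ΔT
β − 3α = 1.73×10⁻⁴ − 3.9×10⁻⁵ = 1.34×10⁻⁴ /K; ΔT = 35.885 K
ΔV = 2360 × 1.34×10⁻⁴ × 35.885 = 11.3 mL

11.3 mL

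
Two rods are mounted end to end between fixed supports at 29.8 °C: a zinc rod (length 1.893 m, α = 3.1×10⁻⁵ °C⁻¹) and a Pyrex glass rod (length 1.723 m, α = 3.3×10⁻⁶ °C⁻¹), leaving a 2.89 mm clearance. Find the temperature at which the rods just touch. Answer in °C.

T = 74.7 °C

α₁L₁ = 5.8683×10⁻⁵ m/K, α₂L₂ = 5.6859×10⁻⁶ m/K → total 6.43689×10⁻⁵ m/K
ΔT = g/(α₁L₁+α₂L₂) = 2.89×10⁻³ / 6.43689×10⁻⁵ = 44.897 K
T = 29.8 + 44.897 = 74.697 °C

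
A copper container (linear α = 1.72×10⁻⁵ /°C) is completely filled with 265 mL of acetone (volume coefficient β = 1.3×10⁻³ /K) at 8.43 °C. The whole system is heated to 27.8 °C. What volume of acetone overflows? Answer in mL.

The container also expands: β_container ≈ 3α = 5.16×10⁻⁵ /K
Net overflow = V₀(β_liq − 3α_cont)ΔT
β − 3α = 1.30×10⁻³ − 5.16×10⁻⁵ = 1.2484×10⁻³ /K; ΔT = 19.37 K
ΔV = 265 × 1.2484×10⁻³ × 19.37 = 6.41 mL

6.41 mL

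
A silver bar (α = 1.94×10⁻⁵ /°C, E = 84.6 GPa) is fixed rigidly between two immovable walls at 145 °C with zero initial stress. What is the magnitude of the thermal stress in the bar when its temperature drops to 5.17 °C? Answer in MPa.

σ = 229 MPa

Fully constrained: the free strain ε = αΔT is blocked, so σ = Eε = EαΔT.
|ΔT| = 139.83 K
σ = 84.6×10⁹ × 1.94×10⁻⁵ × 139.83 = 2.29×10⁸ Pa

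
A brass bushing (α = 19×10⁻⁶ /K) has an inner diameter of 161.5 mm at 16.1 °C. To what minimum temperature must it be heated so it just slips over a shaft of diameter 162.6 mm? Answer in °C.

T = 375 °C

Required Δd = 162.6 − 161.5 = 1.1 mm
Δd = αd₀ΔT ⇒ ΔT = Δd/(αd₀) = 1.1 / (19×10⁻⁶ × 161.5) = 358.48 K
T_min = 16.1 + 358.48 = 374.58 °C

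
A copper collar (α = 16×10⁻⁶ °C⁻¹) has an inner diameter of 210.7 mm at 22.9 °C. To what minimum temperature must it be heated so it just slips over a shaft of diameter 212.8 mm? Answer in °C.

Required Δd = 212.8 − 210.7 = 2.1 mm
Δd = αd₀ΔT ⇒ ΔT = Δd/(αd₀) = 2.1 / (16×10⁻⁶ × 210.7) = 622.92 K
T_min = 22.9 + 622.92 = 645.82 °C

T = 646 °C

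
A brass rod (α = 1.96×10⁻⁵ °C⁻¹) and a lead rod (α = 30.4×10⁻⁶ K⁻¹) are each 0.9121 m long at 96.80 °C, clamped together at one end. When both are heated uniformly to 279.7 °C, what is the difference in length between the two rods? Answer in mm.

ΔT = 182.90 K
brass: ΔL = 1.96×10⁻⁵ × 0.9121 m × 182.90 = 3.2697×10⁻³ m = 3.2697 mm
lead: ΔL = 30.4×10⁻⁶ × 0.9121 m × 182.90 = 5.0714×10⁻³ m = 5.0714 mm
difference = 5.0714 − 3.2697 = 1.8017 mm

1.80 mm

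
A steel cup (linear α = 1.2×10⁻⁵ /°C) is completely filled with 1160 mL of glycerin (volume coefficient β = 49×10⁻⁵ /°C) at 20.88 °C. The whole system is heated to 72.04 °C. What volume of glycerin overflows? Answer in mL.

The cup also expands: β_container ≈ 3α = 3.6×10⁻⁵ /K
Net overflow = V₀(β_liq − 3α_cont)ΔT
β − 3α = 4.90×10⁻⁴ − 3.6×10⁻⁵ = 4.54×10⁻⁴ /K; ΔT = 51.16 K
ΔV = 1160 × 4.54×10⁻⁴ × 51.16 = 26.9 mL

26.9 mL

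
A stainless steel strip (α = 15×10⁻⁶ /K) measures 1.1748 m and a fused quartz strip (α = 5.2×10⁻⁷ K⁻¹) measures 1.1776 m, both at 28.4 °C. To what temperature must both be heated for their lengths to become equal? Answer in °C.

T = 193.0 °C

Equal length when α₁L₁ΔT − α₂L₂ΔT = L₂ − L₁ = 2.80×10⁻³ m
α₁L₁ = 1.7622×10⁻⁵, α₂L₂ = 6.12352×10⁻⁷ → Δ(αL) = 1.7009648×10⁻⁵ m/K
ΔT = 2.80×10⁻³ / 1.7009648×10⁻⁵ = 164.612 K, so T = 28.4 + 164.612 = 193.012 °C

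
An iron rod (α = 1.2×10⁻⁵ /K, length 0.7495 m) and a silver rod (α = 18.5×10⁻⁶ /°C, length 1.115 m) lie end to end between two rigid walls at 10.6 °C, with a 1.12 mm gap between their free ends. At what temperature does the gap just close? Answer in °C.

Gap closes when ΔL₁ + ΔL₂ = 1.12 mm = 1.12×10⁻³ m
(α₁L₁ + α₂L₂)ΔT = g
α₁L₁ + α₂L₂ = 1.2×10⁻⁵×0.7495 + 18.5×10⁻⁶×1.115 = 2.96215×10⁻⁵ m/K
ΔT = 1.12×10⁻³ / 2.96215×10⁻⁵ = 37.810 K
T = 10.6 + 37.810 = 48.410 °C

T = 48.4 °C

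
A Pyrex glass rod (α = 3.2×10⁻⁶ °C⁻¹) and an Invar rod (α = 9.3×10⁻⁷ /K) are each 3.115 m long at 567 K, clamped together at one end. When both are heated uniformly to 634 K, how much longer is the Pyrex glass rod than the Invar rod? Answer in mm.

ΔT = 67 K
Pyrex glass: ΔL = 3.2×10⁻⁶ × 3.115 m × 67 = 6.6786×10⁻⁴ m = 0.66786 mm
Invar: ΔL = 9.3×10⁻⁷ × 3.115 m × 67 = 1.9410×10⁻⁴ m = 0.19410 mm
difference = 0.66786 − 0.19410 = 0.47376 mm

0.474 mm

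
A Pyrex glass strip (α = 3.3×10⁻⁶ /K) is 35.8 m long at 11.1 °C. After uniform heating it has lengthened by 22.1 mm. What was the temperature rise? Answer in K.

ΔL = αL₀ΔT ⇒ ΔT = ΔL / (αL₀)
ΔT = 22.1×10⁻³ m / (3.3×10⁻⁶ × 35.8 m) = 187.07 K

ΔT = 187 K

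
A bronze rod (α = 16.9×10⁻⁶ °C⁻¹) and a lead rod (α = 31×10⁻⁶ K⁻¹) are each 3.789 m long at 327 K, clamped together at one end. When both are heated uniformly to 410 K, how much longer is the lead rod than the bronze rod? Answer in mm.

ΔT = 83 K
bronze: ΔL = 16.9×10⁻⁶ × 3.789 m × 83 = 5.3148×10⁻³ m = 5.3148 mm
lead: ΔL = 31×10⁻⁶ × 3.789 m × 83 = 9.7491×10⁻³ m = 9.7491 mm
difference = 9.7491 − 5.3148 = 4.4343 mm

4.43 mm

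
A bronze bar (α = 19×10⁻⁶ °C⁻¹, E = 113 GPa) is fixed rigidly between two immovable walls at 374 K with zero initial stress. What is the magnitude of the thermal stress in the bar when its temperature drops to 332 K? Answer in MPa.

Fully constrained: the free strain ε = αΔT is blocked, so σ = Eε = EαΔT.
|ΔT| = 42 K
σ = 113×10⁹ × 19×10⁻⁶ × 42 = 9.02×10⁷ Pa

σ = 90.2 MPa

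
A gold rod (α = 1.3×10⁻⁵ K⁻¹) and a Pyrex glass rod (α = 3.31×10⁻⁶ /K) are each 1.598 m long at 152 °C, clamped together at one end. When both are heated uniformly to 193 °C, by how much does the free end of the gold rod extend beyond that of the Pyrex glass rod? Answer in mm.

ΔT = 41 K
gold: ΔL = 1.3×10⁻⁵ × 1.598 m × 41 = 8.5173×10⁻⁴ m = 0.85173 mm
Pyrex glass: ΔL = 3.31×10⁻⁶ × 1.598 m × 41 = 2.1686×10⁻⁴ m = 0.21686 mm
difference = 0.85173 − 0.21686 = 0.63487 mm

0.635 mm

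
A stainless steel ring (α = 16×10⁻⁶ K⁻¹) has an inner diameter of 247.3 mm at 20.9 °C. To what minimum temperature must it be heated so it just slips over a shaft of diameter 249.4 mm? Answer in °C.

T = 552 °C

Required Δd = 249.4 − 247.3 = 2.1 mm
Δd = αd₀ΔT ⇒ ΔT = Δd/(αd₀) = 2.1 / (16×10⁻⁶ × 247.3) = 530.73 K
T_min = 20.9 + 530.73 = 551.63 °C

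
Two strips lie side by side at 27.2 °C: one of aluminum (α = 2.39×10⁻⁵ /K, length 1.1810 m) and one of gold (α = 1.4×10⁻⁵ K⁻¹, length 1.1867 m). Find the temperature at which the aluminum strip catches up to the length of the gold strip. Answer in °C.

L₁(1 + α₁ΔT) = L₂(1 + α₂ΔT) ⇒ ΔT = (L₂ − L₁)/(α₁L₁ − α₂L₂)
L₂ − L₁ = 1.1867 − 1.1810 = 5.70×10⁻³ m
α₁L₁ − α₂L₂ = 2.39×10⁻⁵×1.1810 − 1.4×10⁻⁵×1.1867 = 1.16121×10⁻⁵ m/K
ΔT = 5.70×10⁻³ / 1.16121×10⁻⁵ = 490.867 K
T = 27.2 + 490.867 = 518.067 °C

T = 518.1 °C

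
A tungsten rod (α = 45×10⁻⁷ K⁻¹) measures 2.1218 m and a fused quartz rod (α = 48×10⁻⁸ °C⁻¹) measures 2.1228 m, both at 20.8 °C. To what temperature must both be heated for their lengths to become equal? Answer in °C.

Equal length when α₁L₁ΔT − α₂L₂ΔT = L₂ − L₁ = 1.00×10⁻³ m
α₁L₁ = 9.5481×10⁻⁶, α₂L₂ = 1.018944×10⁻⁶ → Δ(αL) = 8.529156×10⁻⁶ m/K
ΔT = 1.00×10⁻³ / 8.529156×10⁻⁶ = 117.245 K, so T = 20.8 + 117.245 = 138.045 °C

T = 138.0 °C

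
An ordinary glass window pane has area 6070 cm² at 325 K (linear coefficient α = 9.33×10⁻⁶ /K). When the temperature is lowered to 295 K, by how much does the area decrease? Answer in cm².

ΔA = 3.40 cm²

Area coefficient ≈ 2α; |ΔT| = 30 K
ΔA = 2αA₀ΔT = 2(9.33×10⁻⁶)(6070)(30) = 3.40 cm²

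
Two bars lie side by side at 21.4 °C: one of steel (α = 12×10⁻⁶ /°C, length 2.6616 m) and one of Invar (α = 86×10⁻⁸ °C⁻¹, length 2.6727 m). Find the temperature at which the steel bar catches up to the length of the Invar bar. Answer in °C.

T = 395.9 °C

Equal length when α₁L₁ΔT − α₂L₂ΔT = L₂ − L₁ = 1.11×10⁻² m
α₁L₁ = 3.19392×10⁻⁵, α₂L₂ = 2.298522×10⁻⁶ → Δ(αL) = 2.9640678×10⁻⁵ m/K
ΔT = 1.11×10⁻² / 2.9640678×10⁻⁵ = 374.485 K, so T = 21.4 + 374.485 = 395.885 °C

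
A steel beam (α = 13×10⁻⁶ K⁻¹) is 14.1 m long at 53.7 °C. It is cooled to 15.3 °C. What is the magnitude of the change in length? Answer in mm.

ΔL = 7.04 mm

|ΔT| = |15.3 − 53.7| = 38.4 K
ΔL = αL₀ΔT = (13×10⁻⁶)(14.1)(38.4) = 7.04×10⁻³ m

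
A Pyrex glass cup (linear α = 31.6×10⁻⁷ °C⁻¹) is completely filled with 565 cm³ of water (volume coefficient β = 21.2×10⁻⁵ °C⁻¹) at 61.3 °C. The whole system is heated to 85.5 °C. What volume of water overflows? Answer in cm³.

2.77 cm³

The cup also expands: β_container ≈ 3α = 9.48×10⁻⁶ /K
Net overflow = V₀(β_liq − 3α_cont)ΔT
β − 3α = 2.12×10⁻⁴ − 9.48×10⁻⁶ = 2.0252×10⁻⁴ /K; ΔT = 24.2 K
ΔV = 565 × 2.0252×10⁻⁴ × 24.2 = 2.77 cm³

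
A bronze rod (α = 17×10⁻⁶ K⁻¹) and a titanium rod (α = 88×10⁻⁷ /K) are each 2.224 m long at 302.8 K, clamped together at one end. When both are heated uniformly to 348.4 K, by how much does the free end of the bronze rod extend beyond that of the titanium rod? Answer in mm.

0.832 mm

ΔT = 45.6 K
bronze: ΔL = 17×10⁻⁶ × 2.224 m × 45.6 = 1.7240×10⁻³ m = 1.7240 mm
titanium: ΔL = 88×10⁻⁷ × 2.224 m × 45.6 = 8.9245×10⁻⁴ m = 0.89245 mm
difference = 1.7240 − 0.89245 = 0.83155 mm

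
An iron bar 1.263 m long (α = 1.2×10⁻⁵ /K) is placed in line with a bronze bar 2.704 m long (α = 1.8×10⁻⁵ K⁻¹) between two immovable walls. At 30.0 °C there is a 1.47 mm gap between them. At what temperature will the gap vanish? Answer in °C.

T = 53.0 °C

α₁L₁ = 1.5156×10⁻⁵ m/K, α₂L₂ = 4.8672×10⁻⁵ m/K → total 6.3828×10⁻⁵ m/K
ΔT = g/(α₁L₁+α₂L₂) = 1.47×10⁻³ / 6.3828×10⁻⁵ = 23.031 K
T = 30.0 + 23.031 = 53.031 °C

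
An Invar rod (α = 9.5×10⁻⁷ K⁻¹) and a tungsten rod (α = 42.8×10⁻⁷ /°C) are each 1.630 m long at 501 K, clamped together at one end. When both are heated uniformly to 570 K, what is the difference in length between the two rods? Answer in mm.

0.375 mm

ΔT = 69 K
Invar: ΔL = 9.5×10⁻⁷ × 1.630 m × 69 = 1.0685×10⁻⁴ m = 0.10685 mm
tungsten: ΔL = 42.8×10⁻⁷ × 1.630 m × 69 = 4.8137×10⁻⁴ m = 0.48137 mm
difference = 0.48137 − 0.10685 = 0.37452 mm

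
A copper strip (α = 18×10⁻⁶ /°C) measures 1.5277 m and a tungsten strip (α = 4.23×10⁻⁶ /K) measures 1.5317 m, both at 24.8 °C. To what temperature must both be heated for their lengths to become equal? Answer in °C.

T = 215.1 °C

Equal length when α₁L₁ΔT − α₂L₂ΔT = L₂ − L₁ = 4.00×10⁻³ m
α₁L₁ = 2.74986×10⁻⁵, α₂L₂ = 6.479091×10⁻⁶ → Δ(αL) = 2.1019509×10⁻⁵ m/K
ΔT = 4.00×10⁻³ / 2.1019509×10⁻⁵ = 190.299 K, so T = 24.8 + 190.299 = 215.099 °C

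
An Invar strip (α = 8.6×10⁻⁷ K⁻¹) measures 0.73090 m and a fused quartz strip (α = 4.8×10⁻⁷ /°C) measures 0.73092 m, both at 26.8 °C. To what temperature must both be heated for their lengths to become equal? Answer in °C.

T = 98.81 °C

Equal length when α₁L₁ΔT − α₂L₂ΔT = L₂ − L₁ = 2.00×10⁻⁵ m
α₁L₁ = 6.28574×10⁻⁷, α₂L₂ = 3.508416×10⁻⁷ → Δ(αL) = 2.777324×10⁻⁷ m/K
ΔT = 2.00×10⁻⁵ / 2.777324×10⁻⁷ = 72.0118 K, so T = 26.8 + 72.0118 = 98.8118 °C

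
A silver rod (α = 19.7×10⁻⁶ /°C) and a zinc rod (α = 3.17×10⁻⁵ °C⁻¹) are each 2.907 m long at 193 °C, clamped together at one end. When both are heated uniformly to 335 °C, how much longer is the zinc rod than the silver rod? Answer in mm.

ΔT = 142 K
silver: ΔL = 19.7×10⁻⁶ × 2.907 m × 142 = 8.1320×10⁻³ m = 8.1320 mm
zinc: ΔL = 3.17×10⁻⁵ × 2.907 m × 142 = 1.3086×10⁻² m = 13.086 mm
difference = 13.086 − 8.1320 = 4.954 mm

4.95 mm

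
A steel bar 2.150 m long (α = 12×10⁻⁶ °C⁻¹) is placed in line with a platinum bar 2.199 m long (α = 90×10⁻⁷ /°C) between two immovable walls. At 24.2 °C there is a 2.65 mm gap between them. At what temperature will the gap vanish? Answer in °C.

T = 82.3 °C

Gap closes when ΔL₁ + ΔL₂ = 2.65 mm = 2.65×10⁻³ m
(α₁L₁ + α₂L₂)ΔT = g
α₁L₁ + α₂L₂ = 12×10⁻⁶×2.150 + 90×10⁻⁷×2.199 = 4.5591×10⁻⁵ m/K
ΔT = 2.65×10⁻³ / 4.5591×10⁻⁵ = 58.126 K
T = 24.2 + 58.126 = 82.326 °C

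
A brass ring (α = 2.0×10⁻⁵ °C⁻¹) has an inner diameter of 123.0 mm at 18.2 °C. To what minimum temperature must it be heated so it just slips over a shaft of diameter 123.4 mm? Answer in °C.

T = 181 °C

Required Δd = 123.4 − 123.0 = 0.4 mm
Δd = αd₀ΔT ⇒ ΔT = Δd/(αd₀) = 0.4 / (2.0×10⁻⁵ × 123.0) = 162.60 K
T_min = 18.2 + 162.60 = 180.80 °C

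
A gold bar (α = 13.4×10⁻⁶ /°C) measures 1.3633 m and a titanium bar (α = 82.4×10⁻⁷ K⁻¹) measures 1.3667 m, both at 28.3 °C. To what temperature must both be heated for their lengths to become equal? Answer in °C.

Equal length when α₁L₁ΔT − α₂L₂ΔT = L₂ − L₁ = 3.40×10⁻³ m
α₁L₁ = 1.826822×10⁻⁵, α₂L₂ = 1.1261608×10⁻⁵ → Δ(αL) = 7.006612×10⁻⁶ m/K
ΔT = 3.40×10⁻³ / 7.006612×10⁻⁶ = 485.256 K, so T = 28.3 + 485.256 = 513.556 °C

T = 513.6 °C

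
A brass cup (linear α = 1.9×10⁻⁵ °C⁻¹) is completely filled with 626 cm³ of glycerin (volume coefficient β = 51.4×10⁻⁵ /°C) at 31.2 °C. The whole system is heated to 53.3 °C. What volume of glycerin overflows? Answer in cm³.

The cup also expands: β_container ≈ 3α = 5.7×10⁻⁵ /K
Net overflow = V₀(β_liq − 3α_cont)ΔT
β − 3α = 5.14×10⁻⁴ − 5.7×10⁻⁵ = 4.57×10⁻⁴ /K; ΔT = 22.1 K
ΔV = 626 × 4.57×10⁻⁴ × 22.1 = 6.32 cm³

6.32 cm³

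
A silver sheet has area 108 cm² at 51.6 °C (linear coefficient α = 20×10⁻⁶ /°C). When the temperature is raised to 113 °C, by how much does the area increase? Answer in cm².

ΔA = 0.265 cm²

Area coefficient ≈ 2α; |ΔT| = 61.4 K
ΔA = 2αA₀ΔT = 2(20×10⁻⁶)(108)(61.4) = 0.265 cm²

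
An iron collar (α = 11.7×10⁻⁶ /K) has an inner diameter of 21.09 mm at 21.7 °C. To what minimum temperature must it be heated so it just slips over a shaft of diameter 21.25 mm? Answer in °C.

Required Δd = 21.25 − 21.09 = 0.16 mm
Δd = αd₀ΔT ⇒ ΔT = Δd/(αd₀) = 0.16 / (11.7×10⁻⁶ × 21.09) = 648.42 K
T_min = 21.7 + 648.42 = 670.12 °C

T = 670 °C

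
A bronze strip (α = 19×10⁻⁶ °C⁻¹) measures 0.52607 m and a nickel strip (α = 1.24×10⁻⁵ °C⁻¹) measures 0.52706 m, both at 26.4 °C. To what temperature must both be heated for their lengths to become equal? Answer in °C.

T = 312.5 °C

L₁(1 + α₁ΔT) = L₂(1 + α₂ΔT) ⇒ ΔT = (L₂ − L₁)/(α₁L₁ − α₂L₂)
L₂ − L₁ = 0.52706 − 0.52607 = 9.90×10⁻⁴ m
α₁L₁ − α₂L₂ = 19×10⁻⁶×0.52607 − 1.24×10⁻⁵×0.52706 = 3.459786×10⁻⁶ m/K
ΔT = 9.90×10⁻⁴ / 3.459786×10⁻⁶ = 286.145 K
T = 26.4 + 286.145 = 312.545 °C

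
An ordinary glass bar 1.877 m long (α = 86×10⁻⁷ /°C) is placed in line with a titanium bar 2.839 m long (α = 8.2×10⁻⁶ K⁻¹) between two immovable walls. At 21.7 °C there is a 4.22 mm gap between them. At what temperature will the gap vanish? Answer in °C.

Gap closes when ΔL₁ + ΔL₂ = 4.22 mm = 4.22×10⁻³ m
(α₁L₁ + α₂L₂)ΔT = g
α₁L₁ + α₂L₂ = 86×10⁻⁷×1.877 + 8.2×10⁻⁶×2.839 = 3.9422×10⁻⁵ m/K
ΔT = 4.22×10⁻³ / 3.9422×10⁻⁵ = 107.05 K
T = 21.7 + 107.05 = 128.75 °C

T = 129 °C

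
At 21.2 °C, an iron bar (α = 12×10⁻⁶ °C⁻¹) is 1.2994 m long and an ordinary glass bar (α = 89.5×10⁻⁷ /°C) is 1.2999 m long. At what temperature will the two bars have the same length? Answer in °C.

L₁(1 + α₁ΔT) = L₂(1 + α₂ΔT) ⇒ ΔT = (L₂ − L₁)/(α₁L₁ − α₂L₂)
L₂ − L₁ = 1.2999 − 1.2994 = 5.00×10⁻⁴ m
α₁L₁ − α₂L₂ = 12×10⁻⁶×1.2994 − 89.5×10⁻⁷×1.2999 = 3.958695×10⁻⁶ m/K
ΔT = 5.00×10⁻⁴ / 3.958695×10⁻⁶ = 126.304 K
T = 21.2 + 126.304 = 147.504 °C

T = 147.5 °C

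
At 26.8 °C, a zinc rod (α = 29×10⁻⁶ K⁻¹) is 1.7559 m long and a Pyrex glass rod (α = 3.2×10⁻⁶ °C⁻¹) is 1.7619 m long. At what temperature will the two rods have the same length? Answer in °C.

Equal length when α₁L₁ΔT − α₂L₂ΔT = L₂ − L₁ = 6.00×10⁻³ m
α₁L₁ = 5.09211×10⁻⁵, α₂L₂ = 5.63808×10⁻⁶ → Δ(αL) = 4.528302×10⁻⁵ m/K
ΔT = 6.00×10⁻³ / 4.528302×10⁻⁵ = 132.500 K, so T = 26.8 + 132.500 = 159.300 °C

T = 159.3 °C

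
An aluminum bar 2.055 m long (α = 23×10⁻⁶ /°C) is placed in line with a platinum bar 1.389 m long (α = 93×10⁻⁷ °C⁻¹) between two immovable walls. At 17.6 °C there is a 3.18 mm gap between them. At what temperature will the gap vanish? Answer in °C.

α₁L₁ = 4.7265×10⁻⁵ m/K, α₂L₂ = 1.29177×10⁻⁵ m/K → total 6.01827×10⁻⁵ m/K
ΔT = g/(α₁L₁+α₂L₂) = 3.18×10⁻³ / 6.01827×10⁻⁵ = 52.839 K
T = 17.6 + 52.839 = 70.439 °C

T = 70.4 °C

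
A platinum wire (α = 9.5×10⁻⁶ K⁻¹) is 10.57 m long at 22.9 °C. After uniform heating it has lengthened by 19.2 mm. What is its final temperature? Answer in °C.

T = 214 °C

ΔL = αL₀ΔT ⇒ ΔT = ΔL / (αL₀)
ΔT = 19.2×10⁻³ m / (9.5×10⁻⁶ × 10.57 m) = 191.21 K
T = 22.9 + 191.21 = 214.11 °C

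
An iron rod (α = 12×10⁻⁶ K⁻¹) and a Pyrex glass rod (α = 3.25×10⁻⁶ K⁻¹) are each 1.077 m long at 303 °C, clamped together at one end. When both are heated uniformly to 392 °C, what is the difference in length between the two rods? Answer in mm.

0.839 mm

ΔT = 89 K
iron: ΔL = 12×10⁻⁶ × 1.077 m × 89 = 1.1502×10⁻³ m = 1.1502 mm
Pyrex glass: ΔL = 3.25×10⁻⁶ × 1.077 m × 89 = 3.1152×10⁻⁴ m = 0.31152 mm
difference = 1.1502 − 0.31152 = 0.83868 mm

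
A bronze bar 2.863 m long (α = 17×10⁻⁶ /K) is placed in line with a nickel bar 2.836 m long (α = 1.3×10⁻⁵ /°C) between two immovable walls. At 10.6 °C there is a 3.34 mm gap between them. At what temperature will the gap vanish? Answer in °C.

Gap closes when ΔL₁ + ΔL₂ = 3.34 mm = 3.34×10⁻³ m
(α₁L₁ + α₂L₂)ΔT = g
α₁L₁ + α₂L₂ = 17×10⁻⁶×2.863 + 1.3×10⁻⁵×2.836 = 8.5539×10⁻⁵ m/K
ΔT = 3.34×10⁻³ / 8.5539×10⁻⁵ = 39.047 K
T = 10.6 + 39.047 = 49.647 °C

T = 49.6 °C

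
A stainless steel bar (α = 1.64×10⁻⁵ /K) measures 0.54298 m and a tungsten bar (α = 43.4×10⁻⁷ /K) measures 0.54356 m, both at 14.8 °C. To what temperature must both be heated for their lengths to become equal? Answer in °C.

T = 103.4 °C

Equal length when α₁L₁ΔT − α₂L₂ΔT = L₂ − L₁ = 5.80×10⁻⁴ m
α₁L₁ = 8.904872×10⁻⁶, α₂L₂ = 2.3590504×10⁻⁶ → Δ(αL) = 6.5458216×10⁻⁶ m/K
ΔT = 5.80×10⁻⁴ / 6.5458216×10⁻⁶ = 88.606 K, so T = 14.8 + 88.606 = 103.406 °C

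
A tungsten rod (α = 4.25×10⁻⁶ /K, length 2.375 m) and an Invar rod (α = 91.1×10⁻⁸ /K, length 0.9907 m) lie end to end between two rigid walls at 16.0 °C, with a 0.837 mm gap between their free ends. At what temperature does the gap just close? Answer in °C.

T = 92.1 °C

Gap closes when ΔL₁ + ΔL₂ = 0.837 mm = 8.37×10⁻⁴ m
(α₁L₁ + α₂L₂)ΔT = g
α₁L₁ + α₂L₂ = 4.25×10⁻⁶×2.375 + 91.1×10⁻⁸×0.9907 = 1.09962777×10⁻⁵ m/K
ΔT = 8.37×10⁻⁴ / 1.09962777×10⁻⁵ = 76.117 K
T = 16.0 + 76.117 = 92.117 °C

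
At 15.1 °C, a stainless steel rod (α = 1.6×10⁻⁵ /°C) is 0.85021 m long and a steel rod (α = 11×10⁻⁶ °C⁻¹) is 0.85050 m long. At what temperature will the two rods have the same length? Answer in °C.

T = 83.37 °C

L₁(1 + α₁ΔT) = L₂(1 + α₂ΔT) ⇒ ΔT = (L₂ − L₁)/(α₁L₁ − α₂L₂)
L₂ − L₁ = 0.85050 − 0.85021 = 2.90×10⁻⁴ m
α₁L₁ − α₂L₂ = 1.6×10⁻⁵×0.85021 − 11×10⁻⁶×0.85050 = 4.24786×10⁻⁶ m/K
ΔT = 2.90×10⁻⁴ / 4.24786×10⁻⁶ = 68.2697 K
T = 15.1 + 68.2697 = 83.3697 °C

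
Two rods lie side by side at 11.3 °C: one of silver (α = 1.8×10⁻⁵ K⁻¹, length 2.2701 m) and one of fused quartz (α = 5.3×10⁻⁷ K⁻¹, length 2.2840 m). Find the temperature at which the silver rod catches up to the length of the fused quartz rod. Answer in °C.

L₁(1 + α₁ΔT) = L₂(1 + α₂ΔT) ⇒ ΔT = (L₂ − L₁)/(α₁L₁ − α₂L₂)
L₂ − L₁ = 2.2840 − 2.2701 = 1.39×10⁻² m
α₁L₁ − α₂L₂ = 1.8×10⁻⁵×2.2701 − 5.3×10⁻⁷×2.2840 = 3.965128×10⁻⁵ m/K
ΔT = 1.39×10⁻² / 3.965128×10⁻⁵ = 350.556 K
T = 11.3 + 350.556 = 361.856 °C

T = 361.9 °C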